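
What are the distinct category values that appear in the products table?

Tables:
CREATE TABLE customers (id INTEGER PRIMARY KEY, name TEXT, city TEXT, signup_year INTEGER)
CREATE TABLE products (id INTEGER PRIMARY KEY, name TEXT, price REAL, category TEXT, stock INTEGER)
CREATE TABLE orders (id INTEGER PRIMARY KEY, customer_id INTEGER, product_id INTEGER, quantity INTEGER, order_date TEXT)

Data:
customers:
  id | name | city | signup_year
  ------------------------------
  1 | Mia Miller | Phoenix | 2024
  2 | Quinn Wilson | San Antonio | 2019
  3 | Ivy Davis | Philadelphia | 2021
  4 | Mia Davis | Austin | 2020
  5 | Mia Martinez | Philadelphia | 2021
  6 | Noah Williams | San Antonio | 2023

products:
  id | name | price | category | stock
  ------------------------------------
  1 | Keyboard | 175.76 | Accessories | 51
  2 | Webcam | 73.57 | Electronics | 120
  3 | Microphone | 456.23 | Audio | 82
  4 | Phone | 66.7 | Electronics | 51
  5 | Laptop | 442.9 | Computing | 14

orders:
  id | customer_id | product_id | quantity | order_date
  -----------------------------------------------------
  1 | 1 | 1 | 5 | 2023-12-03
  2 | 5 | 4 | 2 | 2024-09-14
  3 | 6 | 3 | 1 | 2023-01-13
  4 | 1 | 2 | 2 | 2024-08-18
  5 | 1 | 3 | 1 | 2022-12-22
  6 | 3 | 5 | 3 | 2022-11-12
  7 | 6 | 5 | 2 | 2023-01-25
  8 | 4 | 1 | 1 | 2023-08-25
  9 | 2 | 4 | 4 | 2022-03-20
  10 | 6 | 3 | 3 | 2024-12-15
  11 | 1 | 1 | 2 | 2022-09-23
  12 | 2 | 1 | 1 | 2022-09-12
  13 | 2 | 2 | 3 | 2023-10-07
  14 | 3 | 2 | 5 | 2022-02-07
SELECT DISTINCT category FROM products

Execution result:
category
Accessories
Electronics
Audio
Computing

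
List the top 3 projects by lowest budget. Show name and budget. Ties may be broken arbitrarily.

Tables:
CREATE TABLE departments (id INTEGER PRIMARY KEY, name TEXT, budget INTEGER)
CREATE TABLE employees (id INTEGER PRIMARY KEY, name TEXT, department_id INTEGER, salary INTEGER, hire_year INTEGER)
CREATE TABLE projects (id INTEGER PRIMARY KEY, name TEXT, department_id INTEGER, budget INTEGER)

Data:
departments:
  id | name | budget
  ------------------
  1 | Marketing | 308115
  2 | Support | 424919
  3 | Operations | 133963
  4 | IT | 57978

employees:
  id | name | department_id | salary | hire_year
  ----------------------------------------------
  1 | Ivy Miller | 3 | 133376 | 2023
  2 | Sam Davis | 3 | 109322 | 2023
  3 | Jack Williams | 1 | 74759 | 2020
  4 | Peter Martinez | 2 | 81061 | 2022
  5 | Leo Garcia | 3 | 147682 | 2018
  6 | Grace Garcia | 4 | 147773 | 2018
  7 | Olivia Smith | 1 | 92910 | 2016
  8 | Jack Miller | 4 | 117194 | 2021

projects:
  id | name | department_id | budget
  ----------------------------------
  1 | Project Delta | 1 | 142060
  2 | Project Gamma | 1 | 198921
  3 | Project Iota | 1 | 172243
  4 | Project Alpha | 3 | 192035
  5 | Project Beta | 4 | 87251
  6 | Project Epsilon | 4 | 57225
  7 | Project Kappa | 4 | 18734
SELECT name, budget FROM projects ORDER BY budget ASC LIMIT 3

Execution result:
name | budget
Project Kappa | 18734
Project Epsilon | 57225
Project Beta | 87251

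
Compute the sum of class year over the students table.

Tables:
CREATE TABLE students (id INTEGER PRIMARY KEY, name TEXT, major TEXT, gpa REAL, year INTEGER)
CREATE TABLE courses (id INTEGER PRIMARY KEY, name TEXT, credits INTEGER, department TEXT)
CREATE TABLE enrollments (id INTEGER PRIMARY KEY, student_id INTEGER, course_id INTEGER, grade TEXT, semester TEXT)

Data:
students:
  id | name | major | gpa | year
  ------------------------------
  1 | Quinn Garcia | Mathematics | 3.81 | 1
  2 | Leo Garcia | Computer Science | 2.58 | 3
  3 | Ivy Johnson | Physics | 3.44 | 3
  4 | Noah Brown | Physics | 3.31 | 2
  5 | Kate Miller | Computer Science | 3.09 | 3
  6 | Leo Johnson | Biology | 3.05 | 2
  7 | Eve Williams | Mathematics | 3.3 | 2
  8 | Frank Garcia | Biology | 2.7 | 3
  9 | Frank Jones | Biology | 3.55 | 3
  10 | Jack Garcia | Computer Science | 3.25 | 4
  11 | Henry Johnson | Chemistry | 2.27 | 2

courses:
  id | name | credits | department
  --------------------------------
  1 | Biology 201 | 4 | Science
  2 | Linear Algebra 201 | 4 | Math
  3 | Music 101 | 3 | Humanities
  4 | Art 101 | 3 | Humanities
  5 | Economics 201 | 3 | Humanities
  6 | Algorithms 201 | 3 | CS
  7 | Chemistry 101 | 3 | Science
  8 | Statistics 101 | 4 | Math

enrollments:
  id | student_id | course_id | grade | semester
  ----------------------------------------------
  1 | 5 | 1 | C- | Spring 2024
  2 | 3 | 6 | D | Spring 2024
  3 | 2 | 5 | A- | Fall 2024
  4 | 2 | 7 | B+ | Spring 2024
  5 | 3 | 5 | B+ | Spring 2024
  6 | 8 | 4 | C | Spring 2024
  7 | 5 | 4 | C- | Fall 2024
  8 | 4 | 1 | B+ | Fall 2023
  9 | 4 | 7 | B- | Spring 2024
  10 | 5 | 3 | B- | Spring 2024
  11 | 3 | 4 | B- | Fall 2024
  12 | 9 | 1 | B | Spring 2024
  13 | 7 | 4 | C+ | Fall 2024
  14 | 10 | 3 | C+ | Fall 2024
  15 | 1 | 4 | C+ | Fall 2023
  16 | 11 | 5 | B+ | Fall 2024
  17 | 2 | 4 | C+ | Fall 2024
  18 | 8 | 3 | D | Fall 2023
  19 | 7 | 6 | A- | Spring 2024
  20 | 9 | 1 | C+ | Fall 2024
SELECT SUM(year) FROM students

Execution result:
28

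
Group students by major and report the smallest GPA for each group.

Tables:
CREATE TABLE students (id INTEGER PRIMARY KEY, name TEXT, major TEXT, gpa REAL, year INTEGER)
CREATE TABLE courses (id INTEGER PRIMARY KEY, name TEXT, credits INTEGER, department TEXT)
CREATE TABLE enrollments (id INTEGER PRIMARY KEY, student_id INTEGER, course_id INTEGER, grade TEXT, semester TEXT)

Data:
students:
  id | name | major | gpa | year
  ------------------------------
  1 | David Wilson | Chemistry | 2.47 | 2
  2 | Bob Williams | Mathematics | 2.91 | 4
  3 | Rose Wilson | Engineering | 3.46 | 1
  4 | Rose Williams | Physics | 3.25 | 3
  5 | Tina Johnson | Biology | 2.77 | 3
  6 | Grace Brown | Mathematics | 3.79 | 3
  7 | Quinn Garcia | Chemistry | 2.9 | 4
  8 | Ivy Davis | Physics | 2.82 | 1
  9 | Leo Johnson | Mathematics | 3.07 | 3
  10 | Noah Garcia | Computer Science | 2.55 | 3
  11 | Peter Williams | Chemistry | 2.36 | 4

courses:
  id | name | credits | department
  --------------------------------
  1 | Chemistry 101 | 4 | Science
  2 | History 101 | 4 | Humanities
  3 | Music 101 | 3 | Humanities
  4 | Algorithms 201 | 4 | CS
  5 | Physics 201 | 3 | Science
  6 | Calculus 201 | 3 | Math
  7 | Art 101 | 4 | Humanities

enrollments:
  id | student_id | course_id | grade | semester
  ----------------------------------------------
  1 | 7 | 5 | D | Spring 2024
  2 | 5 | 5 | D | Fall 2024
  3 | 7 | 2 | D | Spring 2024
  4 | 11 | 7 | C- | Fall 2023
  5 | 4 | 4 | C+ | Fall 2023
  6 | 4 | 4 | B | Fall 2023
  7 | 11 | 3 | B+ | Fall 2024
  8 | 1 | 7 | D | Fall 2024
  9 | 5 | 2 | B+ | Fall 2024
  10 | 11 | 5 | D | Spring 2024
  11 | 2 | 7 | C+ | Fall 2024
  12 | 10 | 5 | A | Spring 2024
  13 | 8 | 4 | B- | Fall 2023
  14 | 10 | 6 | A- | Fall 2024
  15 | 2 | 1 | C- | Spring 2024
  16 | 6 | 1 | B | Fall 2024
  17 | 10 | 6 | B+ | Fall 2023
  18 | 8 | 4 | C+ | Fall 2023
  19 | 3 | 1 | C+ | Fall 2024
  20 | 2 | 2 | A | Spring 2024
SELECT major, MIN(gpa) AS min_gpa FROM students GROUP BY major

Execution result:
major | min_gpa
Biology | 2.77
Chemistry | 2.36
Computer Science | 2.55
Engineering | 3.46
Mathematics | 2.91
Physics | 2.82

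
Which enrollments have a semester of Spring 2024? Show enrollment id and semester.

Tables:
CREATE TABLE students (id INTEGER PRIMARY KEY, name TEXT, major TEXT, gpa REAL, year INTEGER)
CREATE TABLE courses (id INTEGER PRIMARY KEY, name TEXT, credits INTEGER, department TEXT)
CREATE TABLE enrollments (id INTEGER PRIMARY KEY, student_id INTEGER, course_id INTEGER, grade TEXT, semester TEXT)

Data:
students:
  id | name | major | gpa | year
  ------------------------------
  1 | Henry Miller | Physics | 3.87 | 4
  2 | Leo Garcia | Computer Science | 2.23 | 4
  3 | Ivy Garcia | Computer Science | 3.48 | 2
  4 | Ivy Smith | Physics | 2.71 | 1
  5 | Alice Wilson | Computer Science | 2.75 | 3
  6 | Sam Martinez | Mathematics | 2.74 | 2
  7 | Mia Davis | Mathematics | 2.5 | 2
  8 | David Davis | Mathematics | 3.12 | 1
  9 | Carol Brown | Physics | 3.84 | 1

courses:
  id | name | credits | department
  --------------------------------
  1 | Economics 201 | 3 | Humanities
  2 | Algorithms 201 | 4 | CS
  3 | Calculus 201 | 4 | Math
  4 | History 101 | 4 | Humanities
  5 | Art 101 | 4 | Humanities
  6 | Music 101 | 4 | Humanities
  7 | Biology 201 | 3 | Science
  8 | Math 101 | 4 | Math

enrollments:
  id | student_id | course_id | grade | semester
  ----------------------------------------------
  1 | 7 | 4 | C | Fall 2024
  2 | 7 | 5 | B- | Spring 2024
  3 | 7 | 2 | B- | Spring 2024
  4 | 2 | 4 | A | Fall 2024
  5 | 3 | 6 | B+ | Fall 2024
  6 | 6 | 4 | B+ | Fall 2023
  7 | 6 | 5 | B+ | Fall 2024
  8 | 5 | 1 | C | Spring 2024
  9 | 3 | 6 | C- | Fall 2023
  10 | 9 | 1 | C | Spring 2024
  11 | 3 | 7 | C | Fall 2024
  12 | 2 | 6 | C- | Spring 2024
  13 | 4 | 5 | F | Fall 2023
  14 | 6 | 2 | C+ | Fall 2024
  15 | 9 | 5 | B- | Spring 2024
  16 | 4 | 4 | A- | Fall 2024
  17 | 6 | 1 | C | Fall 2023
SELECT id, semester FROM enrollments WHERE semester = 'Spring 2024'

Execution result:
id | semester
2 | Spring 2024
3 | Spring 2024
8 | Spring 2024
10 | Spring 2024
12 | Spring 2024
15 | Spring 2024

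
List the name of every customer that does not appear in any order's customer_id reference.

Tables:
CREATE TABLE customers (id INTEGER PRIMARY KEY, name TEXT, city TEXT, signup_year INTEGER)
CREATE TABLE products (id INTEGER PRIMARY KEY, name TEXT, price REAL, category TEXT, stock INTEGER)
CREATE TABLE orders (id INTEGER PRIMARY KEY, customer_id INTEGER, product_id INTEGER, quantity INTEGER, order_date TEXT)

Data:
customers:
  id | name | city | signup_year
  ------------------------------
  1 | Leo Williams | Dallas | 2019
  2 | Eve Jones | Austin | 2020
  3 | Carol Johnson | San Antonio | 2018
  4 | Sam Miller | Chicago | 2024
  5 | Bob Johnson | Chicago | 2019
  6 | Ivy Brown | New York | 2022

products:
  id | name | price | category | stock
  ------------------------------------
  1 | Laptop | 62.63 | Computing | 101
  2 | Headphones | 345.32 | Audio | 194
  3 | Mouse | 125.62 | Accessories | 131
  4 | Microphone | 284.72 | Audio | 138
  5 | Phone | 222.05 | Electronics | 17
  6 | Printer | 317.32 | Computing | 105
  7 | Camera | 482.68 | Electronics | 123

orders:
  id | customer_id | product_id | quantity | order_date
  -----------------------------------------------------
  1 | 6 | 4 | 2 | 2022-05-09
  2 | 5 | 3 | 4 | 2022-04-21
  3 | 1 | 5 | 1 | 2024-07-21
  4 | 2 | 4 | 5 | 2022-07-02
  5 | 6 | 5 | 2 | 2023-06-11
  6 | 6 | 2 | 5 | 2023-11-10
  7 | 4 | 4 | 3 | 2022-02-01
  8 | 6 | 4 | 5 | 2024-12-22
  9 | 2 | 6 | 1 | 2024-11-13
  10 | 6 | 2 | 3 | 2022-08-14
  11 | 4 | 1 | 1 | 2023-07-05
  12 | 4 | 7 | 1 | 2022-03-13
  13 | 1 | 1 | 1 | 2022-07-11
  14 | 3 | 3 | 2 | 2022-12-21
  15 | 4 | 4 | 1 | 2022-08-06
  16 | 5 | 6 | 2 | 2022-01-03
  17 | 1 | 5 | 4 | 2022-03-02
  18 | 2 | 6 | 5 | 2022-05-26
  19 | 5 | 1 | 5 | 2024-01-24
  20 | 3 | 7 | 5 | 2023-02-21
SELECT p.name FROM customers p LEFT JOIN orders c ON c.customer_id = p.id WHERE c.id IS NULL

Execution result:
(no rows)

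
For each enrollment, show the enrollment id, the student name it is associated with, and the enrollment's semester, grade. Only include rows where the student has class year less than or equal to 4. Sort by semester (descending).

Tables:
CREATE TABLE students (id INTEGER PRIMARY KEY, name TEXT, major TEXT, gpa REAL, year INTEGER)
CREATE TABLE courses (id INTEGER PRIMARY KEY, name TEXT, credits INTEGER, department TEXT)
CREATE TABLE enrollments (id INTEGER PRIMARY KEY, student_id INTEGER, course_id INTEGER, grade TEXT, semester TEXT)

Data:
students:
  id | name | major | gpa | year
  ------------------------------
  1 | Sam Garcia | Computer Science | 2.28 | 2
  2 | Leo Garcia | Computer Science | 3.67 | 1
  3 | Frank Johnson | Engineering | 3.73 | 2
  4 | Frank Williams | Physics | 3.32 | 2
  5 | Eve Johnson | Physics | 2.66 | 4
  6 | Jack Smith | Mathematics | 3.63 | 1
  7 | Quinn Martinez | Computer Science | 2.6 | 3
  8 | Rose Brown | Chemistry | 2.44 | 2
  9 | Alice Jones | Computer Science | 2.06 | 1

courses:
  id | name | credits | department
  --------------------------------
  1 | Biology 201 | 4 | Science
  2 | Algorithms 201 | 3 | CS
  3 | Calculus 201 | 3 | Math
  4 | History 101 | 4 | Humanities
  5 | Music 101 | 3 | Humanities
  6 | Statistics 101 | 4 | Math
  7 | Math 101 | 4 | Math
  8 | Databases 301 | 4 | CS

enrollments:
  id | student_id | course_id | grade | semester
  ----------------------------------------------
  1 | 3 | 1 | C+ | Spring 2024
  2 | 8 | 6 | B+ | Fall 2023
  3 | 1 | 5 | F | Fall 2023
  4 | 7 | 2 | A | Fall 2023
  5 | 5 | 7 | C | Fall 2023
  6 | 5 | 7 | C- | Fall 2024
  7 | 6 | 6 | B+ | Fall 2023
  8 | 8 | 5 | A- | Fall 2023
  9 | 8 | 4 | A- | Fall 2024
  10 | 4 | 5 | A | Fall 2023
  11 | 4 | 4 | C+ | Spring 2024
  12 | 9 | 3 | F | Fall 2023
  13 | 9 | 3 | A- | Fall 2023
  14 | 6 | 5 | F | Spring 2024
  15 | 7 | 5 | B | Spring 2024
SELECT c.id, p.name AS student, c.semester, c.grade FROM enrollments c JOIN students p ON c.student_id = p.id WHERE p.year <= 4 ORDER BY c.semester DESC

Execution result:
id | student | semester | grade
1 | Frank Johnson | Spring 2024 | C+
11 | Frank Williams | Spring 2024 | C+
14 | Jack Smith | Spring 2024 | F
15 | Quinn Martinez | Spring 2024 | B
6 | Eve Johnson | Fall 2024 | C-
9 | Rose Brown | Fall 2024 | A-
2 | Rose Brown | Fall 2023 | B+
3 | Sam Garcia | Fall 2023 | F
4 | Quinn Martinez | Fall 2023 | A
5 | Eve Johnson | Fall 2023 | C
7 | Jack Smith | Fall 2023 | B+
8 | Rose Brown | Fall 2023 | A-
10 | Frank Williams | Fall 2023 | A
12 | Alice Jones | Fall 2023 | F
13 | Alice Jones | Fall 2023 | A-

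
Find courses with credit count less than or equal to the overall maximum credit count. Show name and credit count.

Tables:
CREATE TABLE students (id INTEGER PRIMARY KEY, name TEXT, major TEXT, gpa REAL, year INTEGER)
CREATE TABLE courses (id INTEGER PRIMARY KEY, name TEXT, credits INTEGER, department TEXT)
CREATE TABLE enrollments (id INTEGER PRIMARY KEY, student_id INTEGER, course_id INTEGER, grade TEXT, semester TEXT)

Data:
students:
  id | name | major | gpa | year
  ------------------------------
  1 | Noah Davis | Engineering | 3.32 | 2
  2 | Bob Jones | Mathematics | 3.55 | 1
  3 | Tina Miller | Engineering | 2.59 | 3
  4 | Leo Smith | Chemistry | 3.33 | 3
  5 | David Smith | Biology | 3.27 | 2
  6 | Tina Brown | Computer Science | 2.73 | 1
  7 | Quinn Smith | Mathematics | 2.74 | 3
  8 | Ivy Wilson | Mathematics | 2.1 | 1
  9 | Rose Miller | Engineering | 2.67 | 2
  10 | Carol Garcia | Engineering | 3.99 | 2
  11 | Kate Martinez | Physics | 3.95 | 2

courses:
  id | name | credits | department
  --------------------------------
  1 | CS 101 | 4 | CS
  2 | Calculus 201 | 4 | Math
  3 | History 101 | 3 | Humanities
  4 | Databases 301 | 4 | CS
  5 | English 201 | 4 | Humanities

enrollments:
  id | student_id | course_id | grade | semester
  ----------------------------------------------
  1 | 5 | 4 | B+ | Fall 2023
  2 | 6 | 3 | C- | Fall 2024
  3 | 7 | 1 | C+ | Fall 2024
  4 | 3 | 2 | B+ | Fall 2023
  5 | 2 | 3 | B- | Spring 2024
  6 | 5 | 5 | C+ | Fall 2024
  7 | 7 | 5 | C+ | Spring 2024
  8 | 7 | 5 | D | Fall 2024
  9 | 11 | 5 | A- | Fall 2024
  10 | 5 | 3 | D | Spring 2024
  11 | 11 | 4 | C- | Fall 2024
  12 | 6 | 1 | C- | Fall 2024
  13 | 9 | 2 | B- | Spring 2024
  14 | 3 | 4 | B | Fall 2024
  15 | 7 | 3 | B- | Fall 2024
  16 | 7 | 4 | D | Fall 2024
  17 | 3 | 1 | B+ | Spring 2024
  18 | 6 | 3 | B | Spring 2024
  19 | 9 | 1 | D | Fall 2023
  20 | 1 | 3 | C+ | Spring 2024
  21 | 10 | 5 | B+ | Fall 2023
SELECT name, credits FROM courses WHERE credits <= (SELECT MAX(credits) FROM courses)

Execution result:
name | credits
CS 101 | 4
Calculus 201 | 4
History 101 | 3
Databases 301 | 4
English 201 | 4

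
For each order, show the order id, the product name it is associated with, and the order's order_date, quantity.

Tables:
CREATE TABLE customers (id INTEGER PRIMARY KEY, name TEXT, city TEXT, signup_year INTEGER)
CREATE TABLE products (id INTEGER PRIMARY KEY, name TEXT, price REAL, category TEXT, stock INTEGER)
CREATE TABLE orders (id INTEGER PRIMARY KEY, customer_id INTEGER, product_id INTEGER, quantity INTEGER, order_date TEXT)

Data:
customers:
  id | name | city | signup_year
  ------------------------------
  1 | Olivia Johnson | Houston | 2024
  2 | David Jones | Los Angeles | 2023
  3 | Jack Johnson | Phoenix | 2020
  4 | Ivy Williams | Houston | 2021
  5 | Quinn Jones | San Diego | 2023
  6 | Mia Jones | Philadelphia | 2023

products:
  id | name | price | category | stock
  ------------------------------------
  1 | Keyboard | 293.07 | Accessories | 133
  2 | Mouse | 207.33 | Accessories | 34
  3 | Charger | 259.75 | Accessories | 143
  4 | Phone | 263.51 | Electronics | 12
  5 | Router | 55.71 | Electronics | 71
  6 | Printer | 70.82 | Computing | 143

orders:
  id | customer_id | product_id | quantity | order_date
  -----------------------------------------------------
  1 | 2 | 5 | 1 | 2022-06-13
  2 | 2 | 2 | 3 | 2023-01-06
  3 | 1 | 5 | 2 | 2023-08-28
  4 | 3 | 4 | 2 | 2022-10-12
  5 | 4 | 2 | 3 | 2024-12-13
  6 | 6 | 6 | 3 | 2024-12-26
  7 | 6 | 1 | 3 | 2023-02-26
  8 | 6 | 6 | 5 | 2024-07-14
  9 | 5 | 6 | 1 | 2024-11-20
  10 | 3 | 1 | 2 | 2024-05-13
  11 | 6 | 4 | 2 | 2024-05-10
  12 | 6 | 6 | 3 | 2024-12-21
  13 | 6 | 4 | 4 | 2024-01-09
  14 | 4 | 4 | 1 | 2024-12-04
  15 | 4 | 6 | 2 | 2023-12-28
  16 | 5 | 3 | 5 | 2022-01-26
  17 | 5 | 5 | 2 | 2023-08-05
SELECT c.id, p.name AS product, c.order_date, c.quantity FROM orders c JOIN products p ON c.product_id = p.id

Execution result:
id | product | order_date | quantity
1 | Router | 2022-06-13 | 1
2 | Mouse | 2023-01-06 | 3
3 | Router | 2023-08-28 | 2
4 | Phone | 2022-10-12 | 2
5 | Mouse | 2024-12-13 | 3
6 | Printer | 2024-12-26 | 3
7 | Keyboard | 2023-02-26 | 3
8 | Printer | 2024-07-14 | 5
9 | Printer | 2024-11-20 | 1
10 | Keyboard | 2024-05-13 | 2
11 | Phone | 2024-05-10 | 2
12 | Printer | 2024-12-21 | 3
13 | Phone | 2024-01-09 | 4
14 | Phone | 2024-12-04 | 1
15 | Printer | 2023-12-28 | 2
16 | Charger | 2022-01-26 | 5
17 | Router | 2023-08-05 | 2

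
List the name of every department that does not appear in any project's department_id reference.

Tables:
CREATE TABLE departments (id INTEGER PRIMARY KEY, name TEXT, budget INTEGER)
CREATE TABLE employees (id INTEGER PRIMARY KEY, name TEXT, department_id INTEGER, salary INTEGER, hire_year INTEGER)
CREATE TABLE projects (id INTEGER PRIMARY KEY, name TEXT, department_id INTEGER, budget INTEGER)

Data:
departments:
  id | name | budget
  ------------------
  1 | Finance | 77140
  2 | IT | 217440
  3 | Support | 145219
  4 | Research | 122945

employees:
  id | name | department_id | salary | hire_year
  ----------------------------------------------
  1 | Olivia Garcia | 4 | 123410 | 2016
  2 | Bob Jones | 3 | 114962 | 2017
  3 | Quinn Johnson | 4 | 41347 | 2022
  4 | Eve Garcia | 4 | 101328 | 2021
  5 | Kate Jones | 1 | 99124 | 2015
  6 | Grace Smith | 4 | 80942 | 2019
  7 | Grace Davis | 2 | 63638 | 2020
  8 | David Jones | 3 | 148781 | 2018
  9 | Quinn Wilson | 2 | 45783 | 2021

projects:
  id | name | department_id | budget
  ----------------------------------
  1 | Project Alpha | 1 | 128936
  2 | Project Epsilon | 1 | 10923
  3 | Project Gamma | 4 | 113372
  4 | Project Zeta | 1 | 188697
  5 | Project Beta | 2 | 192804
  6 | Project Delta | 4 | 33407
SELECT p.name FROM departments p LEFT JOIN projects c ON c.department_id = p.id WHERE c.id IS NULL

Execution result:
Support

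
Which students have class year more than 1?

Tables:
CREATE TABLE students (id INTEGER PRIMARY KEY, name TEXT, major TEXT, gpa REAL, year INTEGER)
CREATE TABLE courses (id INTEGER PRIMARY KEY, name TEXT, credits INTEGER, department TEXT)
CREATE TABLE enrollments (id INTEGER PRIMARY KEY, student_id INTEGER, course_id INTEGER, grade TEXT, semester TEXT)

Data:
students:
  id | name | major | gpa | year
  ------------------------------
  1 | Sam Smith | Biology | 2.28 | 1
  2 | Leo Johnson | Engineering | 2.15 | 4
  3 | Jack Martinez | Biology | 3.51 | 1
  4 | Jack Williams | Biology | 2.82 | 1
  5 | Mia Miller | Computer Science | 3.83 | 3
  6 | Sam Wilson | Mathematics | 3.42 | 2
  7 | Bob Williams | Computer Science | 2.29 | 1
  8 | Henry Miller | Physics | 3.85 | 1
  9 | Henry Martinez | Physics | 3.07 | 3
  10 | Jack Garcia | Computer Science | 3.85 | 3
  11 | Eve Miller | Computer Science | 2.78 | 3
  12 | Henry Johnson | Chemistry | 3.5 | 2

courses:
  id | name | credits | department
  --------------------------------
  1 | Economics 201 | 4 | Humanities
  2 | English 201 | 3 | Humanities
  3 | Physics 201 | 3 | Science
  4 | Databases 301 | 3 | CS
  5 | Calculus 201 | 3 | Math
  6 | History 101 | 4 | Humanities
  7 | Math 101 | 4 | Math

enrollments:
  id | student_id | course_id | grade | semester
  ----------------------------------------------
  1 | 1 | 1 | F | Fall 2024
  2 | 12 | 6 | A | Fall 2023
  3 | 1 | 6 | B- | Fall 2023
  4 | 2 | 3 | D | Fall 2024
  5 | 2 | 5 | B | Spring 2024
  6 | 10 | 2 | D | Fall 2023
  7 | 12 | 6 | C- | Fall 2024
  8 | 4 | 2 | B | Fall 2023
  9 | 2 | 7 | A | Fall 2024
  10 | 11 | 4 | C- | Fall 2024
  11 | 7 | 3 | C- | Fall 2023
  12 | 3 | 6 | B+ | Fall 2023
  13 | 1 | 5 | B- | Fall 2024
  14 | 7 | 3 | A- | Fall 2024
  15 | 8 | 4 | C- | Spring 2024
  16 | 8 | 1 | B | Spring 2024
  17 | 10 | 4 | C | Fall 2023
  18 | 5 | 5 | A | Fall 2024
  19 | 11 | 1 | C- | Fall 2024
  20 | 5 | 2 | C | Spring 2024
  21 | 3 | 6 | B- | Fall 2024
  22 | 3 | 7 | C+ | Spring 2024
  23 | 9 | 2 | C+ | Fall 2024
SELECT name, year FROM students WHERE year > 1

Execution result:
name | year
Leo Johnson | 4
Mia Miller | 3
Sam Wilson | 2
Henry Martinez | 3
Jack Garcia | 3
Eve Miller | 3
Henry Johnson | 2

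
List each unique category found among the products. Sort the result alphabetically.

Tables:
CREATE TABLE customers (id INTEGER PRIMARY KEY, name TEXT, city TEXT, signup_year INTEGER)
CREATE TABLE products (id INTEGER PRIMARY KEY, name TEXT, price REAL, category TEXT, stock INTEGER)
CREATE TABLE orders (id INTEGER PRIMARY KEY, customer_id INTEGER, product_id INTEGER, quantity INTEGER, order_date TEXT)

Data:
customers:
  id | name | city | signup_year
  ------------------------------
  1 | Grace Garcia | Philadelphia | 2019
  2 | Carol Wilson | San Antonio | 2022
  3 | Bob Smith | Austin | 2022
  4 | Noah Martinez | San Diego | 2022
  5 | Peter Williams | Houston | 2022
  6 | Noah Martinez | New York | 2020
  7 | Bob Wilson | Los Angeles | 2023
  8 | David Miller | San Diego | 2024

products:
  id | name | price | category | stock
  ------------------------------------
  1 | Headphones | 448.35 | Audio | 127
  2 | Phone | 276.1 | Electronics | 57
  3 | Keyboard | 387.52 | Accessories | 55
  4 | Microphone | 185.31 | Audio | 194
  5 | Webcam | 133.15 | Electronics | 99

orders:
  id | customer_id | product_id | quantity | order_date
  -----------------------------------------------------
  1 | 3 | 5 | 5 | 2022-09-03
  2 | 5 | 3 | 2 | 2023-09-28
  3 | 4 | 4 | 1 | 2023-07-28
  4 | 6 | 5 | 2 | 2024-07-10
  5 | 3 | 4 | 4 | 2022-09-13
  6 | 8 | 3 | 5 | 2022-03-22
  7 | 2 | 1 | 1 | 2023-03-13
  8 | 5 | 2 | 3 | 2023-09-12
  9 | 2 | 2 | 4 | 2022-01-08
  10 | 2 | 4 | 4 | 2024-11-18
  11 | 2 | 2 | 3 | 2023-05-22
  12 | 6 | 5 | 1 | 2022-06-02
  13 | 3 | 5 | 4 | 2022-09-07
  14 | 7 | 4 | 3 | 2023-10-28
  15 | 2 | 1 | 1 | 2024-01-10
SELECT DISTINCT category FROM products ORDER BY category

Execution result:
category
Accessories
Audio
Electronics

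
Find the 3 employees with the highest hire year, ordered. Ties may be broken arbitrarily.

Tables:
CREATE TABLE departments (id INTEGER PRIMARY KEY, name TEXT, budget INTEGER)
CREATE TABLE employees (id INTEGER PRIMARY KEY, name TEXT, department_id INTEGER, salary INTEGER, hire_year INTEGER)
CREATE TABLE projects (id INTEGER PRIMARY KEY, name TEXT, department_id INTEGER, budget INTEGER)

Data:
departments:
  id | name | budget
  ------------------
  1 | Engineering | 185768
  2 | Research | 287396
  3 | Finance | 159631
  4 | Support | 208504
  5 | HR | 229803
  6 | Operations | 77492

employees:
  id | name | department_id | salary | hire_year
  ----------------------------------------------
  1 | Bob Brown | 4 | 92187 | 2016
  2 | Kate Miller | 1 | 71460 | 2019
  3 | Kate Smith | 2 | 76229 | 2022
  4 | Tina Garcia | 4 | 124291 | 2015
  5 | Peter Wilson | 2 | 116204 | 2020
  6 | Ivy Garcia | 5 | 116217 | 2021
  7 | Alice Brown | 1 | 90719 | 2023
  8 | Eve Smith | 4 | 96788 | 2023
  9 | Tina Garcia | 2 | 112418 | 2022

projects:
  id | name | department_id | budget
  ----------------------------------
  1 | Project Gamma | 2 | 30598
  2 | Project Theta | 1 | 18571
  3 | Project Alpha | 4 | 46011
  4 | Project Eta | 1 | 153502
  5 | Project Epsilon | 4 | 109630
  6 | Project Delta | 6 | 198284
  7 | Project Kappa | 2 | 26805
SELECT name, hire_year FROM employees ORDER BY hire_year DESC LIMIT 3

Execution result:
name | hire_year
Alice Brown | 2023
Eve Smith | 2023
Kate Smith | 2022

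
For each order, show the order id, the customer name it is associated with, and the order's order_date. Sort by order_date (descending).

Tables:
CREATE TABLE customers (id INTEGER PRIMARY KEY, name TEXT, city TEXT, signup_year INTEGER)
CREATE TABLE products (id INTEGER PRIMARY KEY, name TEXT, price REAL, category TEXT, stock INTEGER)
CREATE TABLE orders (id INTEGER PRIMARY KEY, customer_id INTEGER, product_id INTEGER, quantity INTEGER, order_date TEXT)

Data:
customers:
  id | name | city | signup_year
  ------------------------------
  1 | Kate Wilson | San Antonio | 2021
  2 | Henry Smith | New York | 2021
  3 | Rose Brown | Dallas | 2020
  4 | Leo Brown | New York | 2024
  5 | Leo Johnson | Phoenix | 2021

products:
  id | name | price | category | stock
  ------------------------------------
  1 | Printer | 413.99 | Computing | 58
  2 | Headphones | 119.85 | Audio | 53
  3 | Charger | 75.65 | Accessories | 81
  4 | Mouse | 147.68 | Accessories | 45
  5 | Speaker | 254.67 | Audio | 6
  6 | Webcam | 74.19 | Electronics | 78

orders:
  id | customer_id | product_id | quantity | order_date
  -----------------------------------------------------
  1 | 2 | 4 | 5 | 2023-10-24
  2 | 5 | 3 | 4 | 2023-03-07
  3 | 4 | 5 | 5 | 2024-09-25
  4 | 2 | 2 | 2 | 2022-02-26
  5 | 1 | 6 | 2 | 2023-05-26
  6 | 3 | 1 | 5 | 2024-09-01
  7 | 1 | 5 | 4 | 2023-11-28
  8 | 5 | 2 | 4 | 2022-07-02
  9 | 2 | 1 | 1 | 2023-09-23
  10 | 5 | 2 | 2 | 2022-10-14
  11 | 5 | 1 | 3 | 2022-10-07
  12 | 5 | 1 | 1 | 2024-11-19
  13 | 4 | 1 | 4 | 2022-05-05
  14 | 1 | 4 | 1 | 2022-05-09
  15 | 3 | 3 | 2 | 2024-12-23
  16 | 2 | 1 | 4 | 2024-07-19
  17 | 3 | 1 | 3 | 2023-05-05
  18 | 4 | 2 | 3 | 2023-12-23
SELECT c.id, p.name AS customer, c.order_date FROM orders c JOIN customers p ON c.customer_id = p.id ORDER BY c.order_date DESC

Execution result:
id | customer | order_date
15 | Rose Brown | 2024-12-23
12 | Leo Johnson | 2024-11-19
3 | Leo Brown | 2024-09-25
6 | Rose Brown | 2024-09-01
16 | Henry Smith | 2024-07-19
18 | Leo Brown | 2023-12-23
7 | Kate Wilson | 2023-11-28
1 | Henry Smith | 2023-10-24
9 | Henry Smith | 2023-09-23
5 | Kate Wilson | 2023-05-26
17 | Rose Brown | 2023-05-05
2 | Leo Johnson | 2023-03-07
10 | Leo Johnson | 2022-10-14
11 | Leo Johnson | 2022-10-07
8 | Leo Johnson | 2022-07-02
14 | Kate Wilson | 2022-05-09
13 | Leo Brown | 2022-05-05
4 | Henry Smith | 2022-02-26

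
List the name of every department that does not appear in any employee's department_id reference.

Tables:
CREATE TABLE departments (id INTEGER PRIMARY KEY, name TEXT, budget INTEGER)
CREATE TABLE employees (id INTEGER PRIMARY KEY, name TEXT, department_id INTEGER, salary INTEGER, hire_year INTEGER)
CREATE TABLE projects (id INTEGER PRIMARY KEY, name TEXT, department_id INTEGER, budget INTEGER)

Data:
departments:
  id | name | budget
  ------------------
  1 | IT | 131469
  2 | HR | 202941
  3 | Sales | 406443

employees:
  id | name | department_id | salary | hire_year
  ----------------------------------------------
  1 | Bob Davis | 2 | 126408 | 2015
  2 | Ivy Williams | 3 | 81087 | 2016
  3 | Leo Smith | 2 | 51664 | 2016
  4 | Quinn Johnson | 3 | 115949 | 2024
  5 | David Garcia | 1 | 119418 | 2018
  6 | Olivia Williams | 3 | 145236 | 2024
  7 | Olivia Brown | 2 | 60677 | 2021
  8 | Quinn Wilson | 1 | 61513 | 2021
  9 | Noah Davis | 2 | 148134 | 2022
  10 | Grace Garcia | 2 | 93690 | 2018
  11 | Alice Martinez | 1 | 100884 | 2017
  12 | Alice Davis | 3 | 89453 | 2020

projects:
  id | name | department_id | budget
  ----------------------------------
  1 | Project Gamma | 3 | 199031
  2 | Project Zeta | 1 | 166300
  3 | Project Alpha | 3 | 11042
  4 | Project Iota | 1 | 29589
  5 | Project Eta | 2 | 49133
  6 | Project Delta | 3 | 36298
SELECT p.name FROM departments p LEFT JOIN employees c ON c.department_id = p.id WHERE c.id IS NULL

Execution result:
(no rows)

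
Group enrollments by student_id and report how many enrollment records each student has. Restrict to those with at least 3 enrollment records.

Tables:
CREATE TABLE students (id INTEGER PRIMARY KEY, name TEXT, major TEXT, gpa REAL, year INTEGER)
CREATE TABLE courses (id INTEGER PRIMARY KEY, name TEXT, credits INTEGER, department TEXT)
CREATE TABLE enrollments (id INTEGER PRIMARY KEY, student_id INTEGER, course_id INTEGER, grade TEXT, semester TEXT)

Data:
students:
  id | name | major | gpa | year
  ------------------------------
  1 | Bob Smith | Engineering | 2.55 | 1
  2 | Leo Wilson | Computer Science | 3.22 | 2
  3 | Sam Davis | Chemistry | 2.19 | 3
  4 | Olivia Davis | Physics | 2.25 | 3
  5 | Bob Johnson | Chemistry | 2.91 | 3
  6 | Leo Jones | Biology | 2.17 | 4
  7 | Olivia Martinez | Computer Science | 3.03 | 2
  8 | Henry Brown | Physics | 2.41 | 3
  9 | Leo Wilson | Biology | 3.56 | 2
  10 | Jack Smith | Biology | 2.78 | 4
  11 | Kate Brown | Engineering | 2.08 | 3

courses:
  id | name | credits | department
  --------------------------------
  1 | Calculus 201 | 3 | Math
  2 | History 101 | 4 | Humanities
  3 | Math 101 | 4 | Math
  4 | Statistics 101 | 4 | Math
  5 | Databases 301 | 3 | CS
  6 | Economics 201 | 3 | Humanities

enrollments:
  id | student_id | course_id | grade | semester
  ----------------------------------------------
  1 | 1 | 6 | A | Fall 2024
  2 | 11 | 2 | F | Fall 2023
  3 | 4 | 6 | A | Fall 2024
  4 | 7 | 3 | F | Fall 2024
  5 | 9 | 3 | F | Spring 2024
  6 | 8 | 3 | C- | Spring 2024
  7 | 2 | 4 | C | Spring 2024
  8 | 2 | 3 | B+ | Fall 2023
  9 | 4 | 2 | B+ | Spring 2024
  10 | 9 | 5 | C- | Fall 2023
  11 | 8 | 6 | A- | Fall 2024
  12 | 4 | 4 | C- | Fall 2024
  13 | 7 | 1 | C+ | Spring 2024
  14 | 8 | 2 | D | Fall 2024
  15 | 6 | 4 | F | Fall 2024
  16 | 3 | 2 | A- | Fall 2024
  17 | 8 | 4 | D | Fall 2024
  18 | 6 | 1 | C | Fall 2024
SELECT student_id, COUNT(*) AS enrollment_count FROM enrollments GROUP BY student_id HAVING COUNT(*) >= 3

Execution result:
student_id | enrollment_count
4 | 3
8 | 4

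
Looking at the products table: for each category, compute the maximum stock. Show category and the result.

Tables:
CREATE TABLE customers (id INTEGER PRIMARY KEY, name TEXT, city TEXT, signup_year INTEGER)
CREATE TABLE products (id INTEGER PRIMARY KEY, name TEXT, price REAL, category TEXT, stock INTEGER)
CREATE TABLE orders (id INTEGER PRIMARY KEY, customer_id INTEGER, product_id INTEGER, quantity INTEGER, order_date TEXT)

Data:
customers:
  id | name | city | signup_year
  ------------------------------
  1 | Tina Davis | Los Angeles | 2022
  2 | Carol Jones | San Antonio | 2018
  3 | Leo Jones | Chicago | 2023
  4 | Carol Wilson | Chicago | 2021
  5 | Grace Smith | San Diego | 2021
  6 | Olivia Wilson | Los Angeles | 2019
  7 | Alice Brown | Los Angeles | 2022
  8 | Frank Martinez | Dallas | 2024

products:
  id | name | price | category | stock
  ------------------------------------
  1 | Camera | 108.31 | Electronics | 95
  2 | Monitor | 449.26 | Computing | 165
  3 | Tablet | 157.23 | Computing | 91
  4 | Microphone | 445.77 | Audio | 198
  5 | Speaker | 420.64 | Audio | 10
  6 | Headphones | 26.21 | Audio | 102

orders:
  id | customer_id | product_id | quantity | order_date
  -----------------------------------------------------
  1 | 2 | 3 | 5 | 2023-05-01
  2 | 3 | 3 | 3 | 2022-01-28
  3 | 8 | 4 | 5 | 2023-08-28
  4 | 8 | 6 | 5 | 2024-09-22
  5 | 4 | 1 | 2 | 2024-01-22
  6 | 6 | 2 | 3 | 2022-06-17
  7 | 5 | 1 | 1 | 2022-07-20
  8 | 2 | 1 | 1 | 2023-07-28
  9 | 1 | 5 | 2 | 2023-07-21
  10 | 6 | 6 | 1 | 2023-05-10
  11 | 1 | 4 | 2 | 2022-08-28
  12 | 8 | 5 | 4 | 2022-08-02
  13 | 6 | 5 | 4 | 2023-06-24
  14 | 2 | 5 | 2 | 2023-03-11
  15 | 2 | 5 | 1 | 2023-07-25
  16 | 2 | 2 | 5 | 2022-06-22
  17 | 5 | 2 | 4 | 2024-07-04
SELECT category, MAX(stock) AS max_stock FROM products GROUP BY category

Execution result:
category | max_stock
Audio | 198
Computing | 165
Electronics | 95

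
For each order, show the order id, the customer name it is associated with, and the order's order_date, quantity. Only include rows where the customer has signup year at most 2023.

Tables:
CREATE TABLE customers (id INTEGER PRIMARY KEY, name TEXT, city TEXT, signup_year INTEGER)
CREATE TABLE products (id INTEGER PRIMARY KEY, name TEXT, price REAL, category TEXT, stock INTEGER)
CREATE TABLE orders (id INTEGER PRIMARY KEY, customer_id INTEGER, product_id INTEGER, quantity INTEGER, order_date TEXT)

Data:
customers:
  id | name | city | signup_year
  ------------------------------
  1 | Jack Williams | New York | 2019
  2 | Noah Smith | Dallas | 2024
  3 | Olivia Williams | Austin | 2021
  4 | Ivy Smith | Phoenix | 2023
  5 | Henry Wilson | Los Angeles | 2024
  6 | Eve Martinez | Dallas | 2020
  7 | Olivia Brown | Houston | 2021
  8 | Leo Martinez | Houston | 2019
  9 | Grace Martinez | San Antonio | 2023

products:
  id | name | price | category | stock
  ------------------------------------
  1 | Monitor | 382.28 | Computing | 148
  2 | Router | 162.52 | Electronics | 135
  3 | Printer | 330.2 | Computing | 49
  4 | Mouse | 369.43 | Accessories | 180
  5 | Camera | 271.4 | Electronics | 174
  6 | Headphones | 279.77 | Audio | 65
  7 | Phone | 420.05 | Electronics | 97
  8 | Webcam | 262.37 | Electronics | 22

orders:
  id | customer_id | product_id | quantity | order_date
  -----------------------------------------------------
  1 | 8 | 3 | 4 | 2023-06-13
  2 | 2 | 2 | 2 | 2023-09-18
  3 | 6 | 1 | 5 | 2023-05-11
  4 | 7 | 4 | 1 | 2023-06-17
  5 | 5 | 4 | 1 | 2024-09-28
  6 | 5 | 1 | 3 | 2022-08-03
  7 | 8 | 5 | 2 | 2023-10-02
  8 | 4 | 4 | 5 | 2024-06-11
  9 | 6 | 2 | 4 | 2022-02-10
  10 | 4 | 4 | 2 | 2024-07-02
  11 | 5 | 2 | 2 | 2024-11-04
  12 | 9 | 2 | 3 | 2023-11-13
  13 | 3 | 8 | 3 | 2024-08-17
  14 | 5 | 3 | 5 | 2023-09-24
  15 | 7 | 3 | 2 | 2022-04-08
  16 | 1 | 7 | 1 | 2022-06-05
SELECT c.id, p.name AS customer, c.order_date, c.quantity FROM orders c JOIN customers p ON c.customer_id = p.id WHERE p.signup_year <= 2023

Execution result:
id | customer | order_date | quantity
1 | Leo Martinez | 2023-06-13 | 4
3 | Eve Martinez | 2023-05-11 | 5
4 | Olivia Brown | 2023-06-17 | 1
7 | Leo Martinez | 2023-10-02 | 2
8 | Ivy Smith | 2024-06-11 | 5
9 | Eve Martinez | 2022-02-10 | 4
10 | Ivy Smith | 2024-07-02 | 2
12 | Grace Martinez | 2023-11-13 | 3
13 | Olivia Williams | 2024-08-17 | 3
15 | Olivia Brown | 2022-04-08 | 2
16 | Jack Williams | 2022-06-05 | 1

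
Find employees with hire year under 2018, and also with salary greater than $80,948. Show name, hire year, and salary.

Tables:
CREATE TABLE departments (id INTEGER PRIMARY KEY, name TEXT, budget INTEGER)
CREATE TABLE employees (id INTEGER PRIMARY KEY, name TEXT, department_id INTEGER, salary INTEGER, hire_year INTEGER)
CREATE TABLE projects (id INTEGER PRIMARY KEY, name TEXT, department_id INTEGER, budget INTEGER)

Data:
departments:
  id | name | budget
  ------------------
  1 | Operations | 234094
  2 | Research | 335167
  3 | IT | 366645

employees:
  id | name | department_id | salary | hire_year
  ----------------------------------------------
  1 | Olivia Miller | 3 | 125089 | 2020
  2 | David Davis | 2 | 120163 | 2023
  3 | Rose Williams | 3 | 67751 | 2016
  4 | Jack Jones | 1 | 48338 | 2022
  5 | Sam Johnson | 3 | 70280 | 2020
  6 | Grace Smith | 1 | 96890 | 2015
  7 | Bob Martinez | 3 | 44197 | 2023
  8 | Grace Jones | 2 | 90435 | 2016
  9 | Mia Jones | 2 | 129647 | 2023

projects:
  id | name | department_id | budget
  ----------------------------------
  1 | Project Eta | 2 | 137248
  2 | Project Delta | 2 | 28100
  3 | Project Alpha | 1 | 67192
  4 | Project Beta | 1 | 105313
SELECT name, hire_year, salary FROM employees WHERE hire_year < 2018 AND salary > 80948

Execution result:
name | hire_year | salary
Grace Smith | 2015 | 96890
Grace Jones | 2016 | 90435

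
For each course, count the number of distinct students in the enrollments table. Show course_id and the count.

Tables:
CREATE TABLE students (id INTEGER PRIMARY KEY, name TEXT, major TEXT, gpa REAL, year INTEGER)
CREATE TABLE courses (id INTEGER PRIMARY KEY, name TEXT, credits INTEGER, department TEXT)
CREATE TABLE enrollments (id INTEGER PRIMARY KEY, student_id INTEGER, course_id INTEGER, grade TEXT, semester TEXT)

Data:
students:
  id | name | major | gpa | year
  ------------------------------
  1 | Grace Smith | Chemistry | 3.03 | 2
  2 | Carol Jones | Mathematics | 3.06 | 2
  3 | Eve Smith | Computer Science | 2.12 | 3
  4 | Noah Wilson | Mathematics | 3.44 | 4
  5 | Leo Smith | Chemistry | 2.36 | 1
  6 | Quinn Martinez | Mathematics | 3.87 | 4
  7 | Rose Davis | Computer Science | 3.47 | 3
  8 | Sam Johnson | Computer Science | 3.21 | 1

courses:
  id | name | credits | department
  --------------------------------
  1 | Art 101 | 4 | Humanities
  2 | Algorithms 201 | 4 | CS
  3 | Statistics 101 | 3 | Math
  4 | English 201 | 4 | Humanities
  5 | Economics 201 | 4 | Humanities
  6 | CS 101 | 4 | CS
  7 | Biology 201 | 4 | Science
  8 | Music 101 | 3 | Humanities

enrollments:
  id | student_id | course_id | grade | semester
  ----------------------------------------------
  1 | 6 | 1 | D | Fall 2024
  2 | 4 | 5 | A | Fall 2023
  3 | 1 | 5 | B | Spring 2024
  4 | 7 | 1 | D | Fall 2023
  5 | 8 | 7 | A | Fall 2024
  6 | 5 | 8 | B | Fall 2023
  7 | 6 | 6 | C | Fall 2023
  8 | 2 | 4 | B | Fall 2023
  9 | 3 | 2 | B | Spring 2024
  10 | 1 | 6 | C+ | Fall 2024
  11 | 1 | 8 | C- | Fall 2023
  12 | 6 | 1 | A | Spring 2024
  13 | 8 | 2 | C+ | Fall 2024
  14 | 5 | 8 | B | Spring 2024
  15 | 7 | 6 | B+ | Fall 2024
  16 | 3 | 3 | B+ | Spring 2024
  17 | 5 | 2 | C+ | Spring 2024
SELECT course_id, COUNT(DISTINCT student_id) AS distinct_student_count FROM enrollments GROUP BY course_id

Execution result:
course_id | distinct_student_count
1 | 2
2 | 3
3 | 1
4 | 1
5 | 2
6 | 3
7 | 1
8 | 2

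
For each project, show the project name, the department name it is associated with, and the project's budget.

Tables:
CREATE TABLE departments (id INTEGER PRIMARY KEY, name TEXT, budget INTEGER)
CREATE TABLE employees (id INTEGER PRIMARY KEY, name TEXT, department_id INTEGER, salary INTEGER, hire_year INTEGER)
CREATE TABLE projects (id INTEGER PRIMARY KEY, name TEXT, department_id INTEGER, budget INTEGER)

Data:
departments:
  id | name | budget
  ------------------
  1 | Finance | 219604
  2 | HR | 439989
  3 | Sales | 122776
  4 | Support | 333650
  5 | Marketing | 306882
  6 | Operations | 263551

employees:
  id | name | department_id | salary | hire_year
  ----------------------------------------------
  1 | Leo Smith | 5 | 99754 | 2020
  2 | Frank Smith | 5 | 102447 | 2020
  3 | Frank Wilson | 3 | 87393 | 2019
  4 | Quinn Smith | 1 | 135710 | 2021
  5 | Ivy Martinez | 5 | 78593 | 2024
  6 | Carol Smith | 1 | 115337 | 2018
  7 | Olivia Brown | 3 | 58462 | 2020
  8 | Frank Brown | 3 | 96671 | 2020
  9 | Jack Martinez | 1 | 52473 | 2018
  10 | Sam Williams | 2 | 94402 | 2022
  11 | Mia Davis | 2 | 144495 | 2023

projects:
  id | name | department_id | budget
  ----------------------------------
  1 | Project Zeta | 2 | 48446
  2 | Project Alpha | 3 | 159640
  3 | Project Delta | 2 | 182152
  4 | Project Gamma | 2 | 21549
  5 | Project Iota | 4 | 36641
SELECT c.name, p.name AS department, c.budget FROM projects c JOIN departments p ON c.department_id = p.id

Execution result:
name | department | budget
Project Zeta | HR | 48446
Project Alpha | Sales | 159640
Project Delta | HR | 182152
Project Gamma | HR | 21549
Project Iota | Support | 36641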